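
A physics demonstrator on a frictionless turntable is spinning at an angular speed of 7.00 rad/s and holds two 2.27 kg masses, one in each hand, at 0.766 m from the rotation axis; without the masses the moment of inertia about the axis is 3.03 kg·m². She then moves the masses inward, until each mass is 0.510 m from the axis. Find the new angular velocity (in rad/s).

Angular momentum about the spin axis is conserved since the torque about it is zero.
I₁ = 3.03 + 2(2.27)(0.766)² = 5.694 kg·m²; I₂ = 3.03 + 2(2.27)(0.510)² = 4.211 kg·m².
ω₂ = I₁ω₁ / I₂ = (5.694)(7.00 rad/s) / (4.211) = 9.465 rad/s.

ω₂ ≈ 9.47 rad/s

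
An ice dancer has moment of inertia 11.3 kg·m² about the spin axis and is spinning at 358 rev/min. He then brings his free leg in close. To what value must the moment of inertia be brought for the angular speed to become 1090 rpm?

With no external torque about the axis, L is conserved: I₁ω₁ = I₂ω₂.
I₂ = I₁ω₁ / ω₂ = (11.3)(358) / (1090) = 3.711 kg·m².

I₂ ≈ 3.71 kg·m²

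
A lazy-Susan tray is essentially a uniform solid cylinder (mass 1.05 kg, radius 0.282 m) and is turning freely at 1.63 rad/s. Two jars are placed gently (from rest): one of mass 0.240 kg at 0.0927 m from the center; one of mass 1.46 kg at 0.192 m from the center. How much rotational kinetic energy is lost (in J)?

energy lost ≈ 0.0317 J

The added mass arrives with no angular momentum about the center, and any external torque about the center is negligible, so the system's angular momentum is conserved.
I_p = ½(1.05)(0.282)² = 0.04175 kg·m².
Added inertia Σmr² = (0.240)(0.0927)² + (1.46)(0.192)² = 0.05588 kg·m²; I_f = 0.04175 + 0.05588 = 0.09763 kg·m².
ω_f = I_p ω_i / I_f = (0.04175)(1.63) / 0.09763 = 0.6970 rad/s.
KE_i = ½(0.04175)(1.630 rad/s)² = 0.05546 J; KE_f = ½(0.09763)(0.6970)² = 0.02372 J.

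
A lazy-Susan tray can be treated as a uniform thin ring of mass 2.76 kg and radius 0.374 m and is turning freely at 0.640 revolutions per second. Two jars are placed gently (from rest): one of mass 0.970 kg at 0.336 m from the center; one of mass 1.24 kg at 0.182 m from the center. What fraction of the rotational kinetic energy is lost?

fraction ≈ 0.281

The added mass arrives with no angular momentum about the center, and any external torque about the center is negligible, so the system's angular momentum is conserved.
I_p = (2.76)(0.374)² = 0.3861 kg·m².
Added inertia Σmr² = (0.970)(0.336)² + (1.24)(0.182)² = 0.1506 kg·m²; I_f = 0.3861 + 0.1506 = 0.5366 kg·m².
ω_f = I_p ω_i / I_f = (0.3861)(0.640) / 0.5366 = 0.4604 rev/s.
KE_i = ½(0.3861)(4.021 rad/s)² = 3.121 J; KE_f = ½(0.5366)(2.893)² = 2.245 J.
Fraction lost = 0.2806.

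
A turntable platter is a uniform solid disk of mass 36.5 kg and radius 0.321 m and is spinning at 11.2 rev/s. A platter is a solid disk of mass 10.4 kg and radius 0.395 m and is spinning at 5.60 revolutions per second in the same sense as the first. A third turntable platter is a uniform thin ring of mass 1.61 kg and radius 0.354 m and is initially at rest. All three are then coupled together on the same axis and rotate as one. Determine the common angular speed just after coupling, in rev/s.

|ω_f| ≈ 8.85 rev/s

The coupling torques are internal; angular momentum about the shared axis is conserved.
Moments of inertia: I_A = ½(36.5)(0.321)² = 1.880 kg·m²; I_B = ½(10.4)(0.395)² = 0.8113 kg·m²; I_C = (1.61)(0.354)² = 0.2018 kg·m².
Taking A's sense as positive: L = (1.880)(11.2) + (0.8113)(5.60) = 25.61 kg·m²·rev/s.
Combined I = 1.880 + 0.8113 + 0.2018 = 2.894 kg·m².
ω_f = L / I = 25.61 / 2.894 = 8.849 rev/s.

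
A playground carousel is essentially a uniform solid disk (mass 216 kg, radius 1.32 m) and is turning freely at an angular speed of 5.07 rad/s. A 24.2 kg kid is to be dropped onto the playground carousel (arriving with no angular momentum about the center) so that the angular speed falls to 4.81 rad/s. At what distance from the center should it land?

No external torque acts about the center; L_before = L_after.
I_p = ½(216)(1.32)² = 188.2 kg·m².
I_p ω_i = (I_p + m r²) ω_f ⇒ m r² = I_p(ω_i/ω_f − 1) = 188.2(5.07/4.81 − 1) = 10.17 kg·m².
r = √(10.17/24.2) = 0.6483 m.

r ≈ 0.648 m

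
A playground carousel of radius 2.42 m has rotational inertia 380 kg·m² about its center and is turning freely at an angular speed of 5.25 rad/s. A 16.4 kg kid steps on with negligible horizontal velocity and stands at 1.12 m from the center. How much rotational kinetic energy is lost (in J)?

energy lost ≈ 269 J

The added mass arrives with no angular momentum about the center, and any external torque about the center is negligible, so the system's angular momentum is conserved.
Added inertia Σmr² = (16.4)(1.12)² = 20.57 kg·m²; I_f = 380.0 + 20.57 = 400.6 kg·m².
ω_f = I_p ω_i / I_f = (380.0)(5.25) / 400.6 = 4.980 rad/s.
KE_i = ½(380.0)(5.250 rad/s)² = 5237 J; KE_f = ½(400.6)(4.980)² = 4968 J.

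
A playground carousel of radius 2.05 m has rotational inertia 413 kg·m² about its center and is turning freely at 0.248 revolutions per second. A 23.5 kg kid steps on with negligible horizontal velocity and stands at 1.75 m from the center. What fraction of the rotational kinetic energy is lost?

fraction ≈ 0.148

The added mass arrives with no angular momentum about the center, and any external torque about the center is negligible, so the system's angular momentum is conserved.
Added inertia Σmr² = (23.5)(1.75)² = 71.97 kg·m²; I_f = 413.0 + 71.97 = 485.0 kg·m².
ω_f = I_p ω_i / I_f = (413.0)(0.248) / 485.0 = 0.2112 rev/s.
KE_i = ½(413.0)(1.558 rad/s)² = 501.4 J; KE_f = ½(485.0)(1.327)² = 427.0 J.
Fraction lost = 0.1484.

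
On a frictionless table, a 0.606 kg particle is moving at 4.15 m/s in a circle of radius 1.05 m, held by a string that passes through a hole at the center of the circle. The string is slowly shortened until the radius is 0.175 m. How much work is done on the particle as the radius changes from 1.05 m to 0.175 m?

W ≈ 183 J

The only horizontal force on the mass is along the cord (radial), so it exerts no torque about the hole and angular momentum m v r is conserved.
v₂ = v₁ r₁ / r₂ = (4.15)(1.05) / (0.175) = 24.90 m/s.
W = ΔKE = ½m(v₂² − v₁²) = 182.6 J.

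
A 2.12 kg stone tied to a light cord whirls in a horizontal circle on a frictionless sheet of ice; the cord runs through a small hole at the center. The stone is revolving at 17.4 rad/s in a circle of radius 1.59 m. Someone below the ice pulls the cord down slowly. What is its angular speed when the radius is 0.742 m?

The constraining force is radial, so m r² ω about the center is conserved.
ω₂ = ω₁ (r₁/r₂)² = (17.4)(1.59/0.742)² = 79.90 rad/s.

ω₂ ≈ 79.9 rad/s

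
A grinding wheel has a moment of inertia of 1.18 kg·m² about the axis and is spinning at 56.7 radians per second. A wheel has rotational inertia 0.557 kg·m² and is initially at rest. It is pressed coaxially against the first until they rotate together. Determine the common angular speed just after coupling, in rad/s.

No external torque acts about the common axis, so total angular momentum is conserved.
Taking A's sense as positive: L = (1.180)(56.7) = 66.91 kg·m²·rad/s.
Combined I = 1.180 + 0.5570 = 1.737 kg·m².
ω_f = L / I = 66.91 / 1.737 = 38.52 rad/s.

|ω_f| ≈ 38.5 rad/s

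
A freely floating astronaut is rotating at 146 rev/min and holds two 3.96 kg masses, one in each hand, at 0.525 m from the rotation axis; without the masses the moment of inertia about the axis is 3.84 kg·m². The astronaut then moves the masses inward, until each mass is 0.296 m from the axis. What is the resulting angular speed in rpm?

Angular momentum about the spin axis is conserved since the torque about it is zero.
I₁ = 3.84 + 2(3.96)(0.525)² = 6.023 kg·m²; I₂ = 3.84 + 2(3.96)(0.296)² = 4.534 kg·m².
ω₂ = I₁ω₁ / I₂ = (6.023)(146 rpm) / (4.534) = 193.9 rpm.

ω₂ ≈ 194 rpm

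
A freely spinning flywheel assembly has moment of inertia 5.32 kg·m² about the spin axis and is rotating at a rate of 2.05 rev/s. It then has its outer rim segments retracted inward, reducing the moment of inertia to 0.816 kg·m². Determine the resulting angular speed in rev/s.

No external torque acts about the spin axis, so angular momentum is conserved.
ω₂ = I₁ω₁ / I₂ = (5.320)(2.05 rev/s) / (0.8160) = 13.37 rev/s.

ω₂ ≈ 13.4 rev/s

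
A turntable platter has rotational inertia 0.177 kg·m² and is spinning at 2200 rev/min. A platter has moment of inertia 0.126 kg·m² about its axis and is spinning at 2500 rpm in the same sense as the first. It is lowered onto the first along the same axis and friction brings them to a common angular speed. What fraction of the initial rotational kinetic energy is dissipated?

fraction ≈ 0.00403

No external torque acts about the common axis, so total angular momentum is conserved.
Taking A's sense as positive: L = (0.1770)(2200) + (0.1260)(2500) = 704.4 kg·m²·rpm.
Combined I = 0.1770 + 0.1260 = 0.3030 kg·m².
ω_f = L / I = 704.4 / 0.3030 = 2325 rpm.
KE_i = ½ΣIω² = 9015 J; KE_f = ½(0.3030)(243.4)² = 8979 J.
Fraction dissipated = (KE_i − KE_f)/KE_i = 0.004029.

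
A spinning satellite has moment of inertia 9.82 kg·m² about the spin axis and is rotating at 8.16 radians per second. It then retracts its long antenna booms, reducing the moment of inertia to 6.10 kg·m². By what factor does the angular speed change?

ω₂/ω₁ ≈ 1.61

No external torque acts about the spin axis, so angular momentum is conserved.
ω₂/ω₁ = I₁/I₂ = 9.820 / 6.100 = 1.610.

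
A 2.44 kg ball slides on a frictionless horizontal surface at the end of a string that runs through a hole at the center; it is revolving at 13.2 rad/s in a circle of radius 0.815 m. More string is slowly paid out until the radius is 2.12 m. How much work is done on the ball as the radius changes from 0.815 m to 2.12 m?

No torque about the axis ⇒ m r₁² ω₁ = m r₂² ω₂.
ω₂ = ω₁ (r₁/r₂)² = (13.2)(0.815/2.12)² = 1.951 rad/s.
W = ΔKE = ½m(v₂² − v₁²) = -120.3 J.

W ≈ -120 J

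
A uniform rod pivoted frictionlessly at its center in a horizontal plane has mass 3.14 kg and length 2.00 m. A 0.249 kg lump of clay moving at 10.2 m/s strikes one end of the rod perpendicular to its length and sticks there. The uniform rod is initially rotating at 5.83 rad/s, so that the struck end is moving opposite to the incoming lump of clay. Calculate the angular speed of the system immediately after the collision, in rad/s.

The axle reaction passes through the pivot and exerts no torque about it; angular momentum about the pivot is conserved through the impact.
I_p = (1/12)(3.14)(2.00)² = 1.047 kg·m². Taking the sense of the lump of clay's angular momentum as positive, L_{lump} = m v R = (0.249)(10.2)(2.00/2) = 2.540 kg·m²/s.
L_i = −I_p ω_p + m v R = −(1.047)(5.83) + 2.540 = -3.562 kg·m²/s.
After sticking, I_f = I_p + m R² = 1.047 + (0.249)(2.00/2)² = 1.296 kg·m².
ω_f = L_i / I_f = -3.562 / 1.296 = -2.749 rad/s.

|ω_f| ≈ 2.75 rad/s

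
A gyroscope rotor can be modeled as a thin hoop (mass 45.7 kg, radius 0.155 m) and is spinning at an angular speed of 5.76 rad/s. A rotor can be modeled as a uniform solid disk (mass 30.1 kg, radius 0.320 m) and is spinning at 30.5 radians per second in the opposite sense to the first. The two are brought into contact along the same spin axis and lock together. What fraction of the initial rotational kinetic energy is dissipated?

fraction ≈ 0.573

The coupling torques are internal; angular momentum about the shared axis is conserved.
Moments of inertia: I_A = (45.7)(0.155)² = 1.098 kg·m²; I_B = ½(30.1)(0.320)² = 1.541 kg·m².
Taking A's sense as positive: L = (1.098)(5.76) − (1.541)(30.5) = -40.68 kg·m²·rad/s.
Combined I = 1.098 + 1.541 = 2.639 kg·m².
ω_f = L / I = -40.68 / 2.639 = -15.41 rad/s.
KE_i = ½ΣIω² = 735.0 J; KE_f = ½(2.639)(15.41)² = 313.5 J.
Fraction dissipated = (KE_i − KE_f)/KE_i = 0.5734.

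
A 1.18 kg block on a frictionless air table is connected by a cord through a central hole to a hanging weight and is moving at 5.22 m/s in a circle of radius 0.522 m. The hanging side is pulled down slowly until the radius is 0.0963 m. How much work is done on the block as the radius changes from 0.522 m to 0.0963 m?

The only horizontal force on the mass is along the cord (radial), so it exerts no torque about the hole and angular momentum m v r is conserved.
v₂ = v₁ r₁ / r₂ = (5.22)(0.522) / (0.0963) = 28.30 m/s.
W = ΔKE = ½m(v₂² − v₁²) = 456.3 J.

W ≈ 456 J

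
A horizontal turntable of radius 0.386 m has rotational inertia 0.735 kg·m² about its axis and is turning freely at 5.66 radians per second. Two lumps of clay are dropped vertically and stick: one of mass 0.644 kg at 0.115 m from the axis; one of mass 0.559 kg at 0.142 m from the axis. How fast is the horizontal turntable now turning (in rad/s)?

The added mass arrives with no angular momentum about the axis, and any external torque about the axis is negligible, so the system's angular momentum is conserved.
Added inertia Σmr² = (0.644)(0.115)² + (0.559)(0.142)² = 0.01979 kg·m²; I_f = 0.7350 + 0.01979 = 0.7548 kg·m².
ω_f = I_p ω_i / I_f = (0.7350)(5.66) / 0.7548 = 5.512 rad/s.

ω_f ≈ 5.51 rad/s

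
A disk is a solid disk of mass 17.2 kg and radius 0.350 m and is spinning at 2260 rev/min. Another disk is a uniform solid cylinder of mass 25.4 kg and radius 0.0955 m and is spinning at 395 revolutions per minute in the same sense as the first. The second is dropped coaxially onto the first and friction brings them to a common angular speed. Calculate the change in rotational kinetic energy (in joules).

ΔKE ≈ -1990 J

No external torque acts about the common axis, so total angular momentum is conserved.
Moments of inertia: I_A = ½(17.2)(0.350)² = 1.053 kg·m²; I_B = ½(25.4)(0.0955)² = 0.1158 kg·m².
Taking A's sense as positive: L = (1.053)(2260) + (0.1158)(395) = 2427 kg·m²·rpm.
Combined I = 1.053 + 0.1158 = 1.169 kg·m².
ω_f = L / I = 2427 / 1.169 = 2075 rpm.
KE_i = ½ΣIω² = 29600 J; KE_f = ½(1.169)(217.3)² = 27610 J.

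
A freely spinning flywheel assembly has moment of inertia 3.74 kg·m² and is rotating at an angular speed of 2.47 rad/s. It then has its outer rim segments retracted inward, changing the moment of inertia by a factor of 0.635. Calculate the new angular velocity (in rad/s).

Angular momentum about the spin axis is conserved since the torque about it is zero.
I₂ = 0.635 × 3.74 = 2.375 kg·m².
ω₂ = I₁ω₁ / I₂ = (3.740)(2.47 rad/s) / (2.375) = 3.890 rad/s.

ω₂ ≈ 3.89 rad/s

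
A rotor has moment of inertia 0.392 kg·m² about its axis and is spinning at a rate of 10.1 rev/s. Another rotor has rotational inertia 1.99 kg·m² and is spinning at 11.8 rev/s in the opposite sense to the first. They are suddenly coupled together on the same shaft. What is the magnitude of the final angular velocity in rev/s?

|ω_f| ≈ 8.20 rev/s

The coupling torques are internal; angular momentum about the shared axis is conserved.
Taking A's sense as positive: L = (0.3920)(10.1) − (1.990)(11.8) = -19.52 kg·m²·rev/s.
Combined I = 0.3920 + 1.990 = 2.382 kg·m².
ω_f = L / I = -19.52 / 2.382 = -8.196 rev/s.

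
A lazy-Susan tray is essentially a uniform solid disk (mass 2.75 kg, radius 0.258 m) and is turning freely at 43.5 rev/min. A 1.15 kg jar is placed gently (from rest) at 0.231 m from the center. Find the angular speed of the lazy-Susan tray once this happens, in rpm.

The added mass arrives with no angular momentum about the center, and any external torque about the center is negligible, so the system's angular momentum is conserved.
I_p = ½(2.75)(0.258)² = 0.09153 kg·m².
Added inertia Σmr² = (1.15)(0.231)² = 0.06137 kg·m²; I_f = 0.09153 + 0.06137 = 0.1529 kg·m².
ω_f = I_p ω_i / I_f = (0.09153)(43.5) / 0.1529 = 26.04 rpm.

ω_f ≈ 26.0 rpm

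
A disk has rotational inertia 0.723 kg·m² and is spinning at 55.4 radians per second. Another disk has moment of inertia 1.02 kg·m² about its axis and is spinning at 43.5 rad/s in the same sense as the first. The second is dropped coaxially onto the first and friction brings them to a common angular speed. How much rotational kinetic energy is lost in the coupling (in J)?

ΔKE lost ≈ 30.0 J

No external torque acts about the common axis, so total angular momentum is conserved.
Taking A's sense as positive: L = (0.7230)(55.4) + (1.020)(43.5) = 84.42 kg·m²·rad/s.
Combined I = 0.7230 + 1.020 = 1.743 kg·m².
ω_f = L / I = 84.42 / 1.743 = 48.44 rad/s.
KE_i = ½ΣIω² = 2075 J; KE_f = ½(1.743)(48.44)² = 2045 J.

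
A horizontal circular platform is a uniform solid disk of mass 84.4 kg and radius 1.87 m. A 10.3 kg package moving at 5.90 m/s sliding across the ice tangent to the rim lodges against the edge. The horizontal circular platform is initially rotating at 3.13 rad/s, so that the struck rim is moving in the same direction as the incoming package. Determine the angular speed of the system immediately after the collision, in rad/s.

|ω_f| ≈ 3.13 rad/s

About the central axle the impulsive forces during the collision are internal, so angular momentum about that axis is conserved.
I_p = ½(84.4)(1.87)² = 147.6 kg·m². Taking the sense of the package's angular momentum as positive, L_{package} = m v R = (10.3)(5.90)(1.87) = 113.6 kg·m²/s.
L_i = +I_p ω_p + m v R = +(147.6)(3.13) + 113.6 = 575.5 kg·m²/s.
After sticking, I_f = I_p + m R² = 147.6 + (10.3)(1.87)² = 183.6 kg·m².
ω_f = L_i / I_f = 575.5 / 183.6 = 3.135 rad/s.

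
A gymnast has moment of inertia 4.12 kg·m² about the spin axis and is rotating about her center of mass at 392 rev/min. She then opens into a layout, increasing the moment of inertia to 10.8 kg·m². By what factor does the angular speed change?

Angular momentum about the spin axis is conserved since the torque about it is zero.
ω₂/ω₁ = I₁/I₂ = 4.120 / 10.80 = 0.3815.

ω₂/ω₁ ≈ 0.381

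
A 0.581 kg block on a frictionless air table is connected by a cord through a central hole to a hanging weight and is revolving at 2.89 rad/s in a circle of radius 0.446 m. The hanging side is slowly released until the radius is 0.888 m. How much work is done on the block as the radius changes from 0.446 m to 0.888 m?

W ≈ -0.361 J

No torque about the axis ⇒ m r₁² ω₁ = m r₂² ω₂.
ω₂ = ω₁ (r₁/r₂)² = (2.89)(0.446/0.888)² = 0.7290 rad/s.
W = ΔKE = ½m(v₂² − v₁²) = -0.3609 J.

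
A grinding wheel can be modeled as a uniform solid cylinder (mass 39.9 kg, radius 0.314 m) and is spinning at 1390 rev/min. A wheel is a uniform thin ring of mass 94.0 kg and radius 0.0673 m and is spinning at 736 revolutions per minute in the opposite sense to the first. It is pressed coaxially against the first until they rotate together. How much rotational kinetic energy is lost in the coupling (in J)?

ΔKE lost ≈ 8670 J

No external torque acts about the common axis, so total angular momentum is conserved.
Moments of inertia: I_A = ½(39.9)(0.314)² = 1.967 kg·m²; I_B = (94.0)(0.0673)² = 0.4258 kg·m².
Taking A's sense as positive: L = (1.967)(1390) − (0.4258)(736) = 2421 kg·m²·rpm.
Combined I = 1.967 + 0.4258 = 2.393 kg·m².
ω_f = L / I = 2421 / 2.393 = 1012 rpm.
KE_i = ½ΣIω² = 22100 J; KE_f = ½(2.393)(105.9)² = 13430 J.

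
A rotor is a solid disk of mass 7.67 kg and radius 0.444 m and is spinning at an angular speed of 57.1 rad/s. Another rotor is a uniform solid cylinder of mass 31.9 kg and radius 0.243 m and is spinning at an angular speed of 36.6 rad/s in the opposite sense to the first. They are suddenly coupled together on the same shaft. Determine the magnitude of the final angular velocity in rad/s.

The coupling torques are internal; angular momentum about the shared axis is conserved.
Moments of inertia: I_A = ½(7.67)(0.444)² = 0.7560 kg·m²; I_B = ½(31.9)(0.243)² = 0.9418 kg·m².
Taking A's sense as positive: L = (0.7560)(57.1) − (0.9418)(36.6) = 8.698 kg·m²·rad/s.
Combined I = 0.7560 + 0.9418 = 1.698 kg·m².
ω_f = L / I = 8.698 / 1.698 = 5.123 rad/s.

|ω_f| ≈ 5.12 rad/s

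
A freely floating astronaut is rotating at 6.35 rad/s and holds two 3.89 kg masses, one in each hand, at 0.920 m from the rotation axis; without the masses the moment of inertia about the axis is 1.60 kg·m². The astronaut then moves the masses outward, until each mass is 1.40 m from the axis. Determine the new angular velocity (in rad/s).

With no external torque about the axis, L is conserved: I₁ω₁ = I₂ω₂.
I₁ = 1.60 + 2(3.89)(0.920)² = 8.185 kg·m²; I₂ = 1.60 + 2(3.89)(1.40)² = 16.85 kg·m².
ω₂ = I₁ω₁ / I₂ = (8.185)(6.35 rad/s) / (16.85) = 3.085 rad/s.

ω₂ ≈ 3.08 rad/s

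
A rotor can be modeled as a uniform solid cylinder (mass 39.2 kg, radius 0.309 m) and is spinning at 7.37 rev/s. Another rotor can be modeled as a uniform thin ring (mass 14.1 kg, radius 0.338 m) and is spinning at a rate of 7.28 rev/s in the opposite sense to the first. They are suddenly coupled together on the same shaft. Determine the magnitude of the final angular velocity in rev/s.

|ω_f| ≈ 0.593 rev/s

No external torque acts about the common axis, so total angular momentum is conserved.
Moments of inertia: I_A = ½(39.2)(0.309)² = 1.871 kg·m²; I_B = (14.1)(0.338)² = 1.611 kg·m².
Taking A's sense as positive: L = (1.871)(7.37) − (1.611)(7.28) = 2.066 kg·m²·rev/s.
Combined I = 1.871 + 1.611 = 3.482 kg·m².
ω_f = L / I = 2.066 / 3.482 = 0.5931 rev/s.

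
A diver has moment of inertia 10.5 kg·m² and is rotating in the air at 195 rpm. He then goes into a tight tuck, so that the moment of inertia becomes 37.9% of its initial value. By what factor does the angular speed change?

ω₂/ω₁ ≈ 2.64

With no external torque about the axis, L is conserved: I₁ω₁ = I₂ω₂.
I₂ = 0.379 × 10.5 = 3.979 kg·m².
ω₂/ω₁ = I₁/I₂ = 10.50 / 3.979 = 2.639.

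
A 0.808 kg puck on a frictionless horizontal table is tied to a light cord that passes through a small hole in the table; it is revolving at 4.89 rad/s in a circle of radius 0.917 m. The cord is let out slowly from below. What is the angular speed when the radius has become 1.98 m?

The constraining force is radial, so m r² ω about the center is conserved.
ω₂ = ω₁ (r₁/r₂)² = (4.89)(0.917/1.98)² = 1.049 rad/s.

ω₂ ≈ 1.05 rad/s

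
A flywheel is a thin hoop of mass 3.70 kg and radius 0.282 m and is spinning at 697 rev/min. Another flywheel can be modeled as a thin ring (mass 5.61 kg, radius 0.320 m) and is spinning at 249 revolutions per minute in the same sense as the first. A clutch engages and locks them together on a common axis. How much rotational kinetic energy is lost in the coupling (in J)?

No external torque acts about the common axis, so total angular momentum is conserved.
Moments of inertia: I_A = (3.70)(0.282)² = 0.2942 kg·m²; I_B = (5.61)(0.320)² = 0.5745 kg·m².
Taking A's sense as positive: L = (0.2942)(697) + (0.5745)(249) = 348.1 kg·m²·rpm.
Combined I = 0.2942 + 0.5745 = 0.8687 kg·m².
ω_f = L / I = 348.1 / 0.8687 = 400.7 rpm.
KE_i = ½ΣIω² = 979.1 J; KE_f = ½(0.8687)(41.97)² = 764.9 J.

ΔKE lost ≈ 214 J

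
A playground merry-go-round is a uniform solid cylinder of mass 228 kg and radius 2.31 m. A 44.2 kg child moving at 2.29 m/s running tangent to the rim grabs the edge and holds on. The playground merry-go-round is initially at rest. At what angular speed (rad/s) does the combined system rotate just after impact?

About the axle the impulsive forces during the collision are internal, so angular momentum about that axis is conserved.
I_p = ½(228)(2.31)² = 608.3 kg·m². Taking the sense of the child's angular momentum as positive, L_{child} = m v R = (44.2)(2.29)(2.31) = 233.8 kg·m²/s.
L_i = 0 + 233.8 = 233.8 kg·m²/s.
After sticking, I_f = I_p + m R² = 608.3 + (44.2)(2.31)² = 844.2 kg·m².
ω_f = L_i / I_f = 233.8 / 844.2 = 0.2770 rad/s.

|ω_f| ≈ 0.277 rad/s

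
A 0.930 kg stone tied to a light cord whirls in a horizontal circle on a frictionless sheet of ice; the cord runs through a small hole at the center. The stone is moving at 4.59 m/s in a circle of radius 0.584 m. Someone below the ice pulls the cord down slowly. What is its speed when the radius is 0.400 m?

Central (radial) force ⇒ zero torque about the center ⇒ m v r is constant.
v₂ = v₁ r₁ / r₂ = (4.59)(0.584) / (0.400) = 6.701 m/s.

v₂ ≈ 6.70 m/s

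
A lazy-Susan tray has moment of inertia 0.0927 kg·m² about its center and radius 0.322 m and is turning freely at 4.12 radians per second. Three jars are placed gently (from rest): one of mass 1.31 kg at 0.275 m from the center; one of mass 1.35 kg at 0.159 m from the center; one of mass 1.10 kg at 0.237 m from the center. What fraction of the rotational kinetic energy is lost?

fraction ≈ 0.678

The added mass arrives with no angular momentum about the center, and any external torque about the center is negligible, so the system's angular momentum is conserved.
Added inertia Σmr² = (1.31)(0.275)² + (1.35)(0.159)² + (1.10)(0.237)² = 0.1950 kg·m²; I_f = 0.09270 + 0.1950 = 0.2877 kg·m².
ω_f = I_p ω_i / I_f = (0.09270)(4.12) / 0.2877 = 1.328 rad/s.
KE_i = ½(0.09270)(4.120 rad/s)² = 0.7868 J; KE_f = ½(0.2877)(1.328)² = 0.2535 J.
Fraction lost = 0.6778.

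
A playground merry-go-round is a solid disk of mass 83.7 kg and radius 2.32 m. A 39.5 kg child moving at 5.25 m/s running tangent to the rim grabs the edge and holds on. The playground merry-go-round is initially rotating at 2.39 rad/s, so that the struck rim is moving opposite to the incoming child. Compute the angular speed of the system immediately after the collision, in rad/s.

About the axle the impulsive forces during the collision are internal, so angular momentum about that axis is conserved.
I_p = ½(83.7)(2.32)² = 225.3 kg·m². Taking the sense of the child's angular momentum as positive, L_{child} = m v R = (39.5)(5.25)(2.32) = 481.1 kg·m²/s.
L_i = −I_p ω_p + m v R = −(225.3)(2.39) + 481.1 = -57.25 kg·m²/s.
After sticking, I_f = I_p + m R² = 225.3 + (39.5)(2.32)² = 437.9 kg·m².
ω_f = L_i / I_f = -57.25 / 437.9 = -0.1307 rad/s.

|ω_f| ≈ 0.131 rad/s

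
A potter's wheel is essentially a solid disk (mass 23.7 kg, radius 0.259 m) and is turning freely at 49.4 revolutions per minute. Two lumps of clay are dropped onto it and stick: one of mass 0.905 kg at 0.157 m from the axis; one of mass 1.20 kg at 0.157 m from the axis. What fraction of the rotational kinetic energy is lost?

The added mass arrives with no angular momentum about the axis, and any external torque about the axis is negligible, so the system's angular momentum is conserved.
I_p = ½(23.7)(0.259)² = 0.7949 kg·m².
Added inertia Σmr² = (0.905)(0.157)² + (1.20)(0.157)² = 0.05189 kg·m²; I_f = 0.7949 + 0.05189 = 0.8468 kg·m².
ω_f = I_p ω_i / I_f = (0.7949)(49.4) / 0.8468 = 46.37 rpm.
KE_i = ½(0.7949)(5.173 rad/s)² = 10.64 J; KE_f = ½(0.8468)(4.856)² = 9.985 J.
Fraction lost = 0.06127.

fraction ≈ 0.0613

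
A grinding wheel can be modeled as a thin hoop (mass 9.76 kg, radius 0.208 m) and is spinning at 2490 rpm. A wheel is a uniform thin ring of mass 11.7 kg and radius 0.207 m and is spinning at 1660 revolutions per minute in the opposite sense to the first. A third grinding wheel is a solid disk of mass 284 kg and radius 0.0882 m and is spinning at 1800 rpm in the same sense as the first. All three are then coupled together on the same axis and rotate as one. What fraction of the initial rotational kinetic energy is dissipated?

No external torque acts about the common axis, so total angular momentum is conserved.
Moments of inertia: I_A = (9.76)(0.208)² = 0.4223 kg·m²; I_B = (11.7)(0.207)² = 0.5013 kg·m²; I_C = ½(284)(0.0882)² = 1.105 kg·m².
Taking A's sense as positive: L = (0.4223)(2490) − (0.5013)(1660) + (1.105)(1800) = 2208 kg·m²·rpm.
Combined I = 0.4223 + 0.5013 + 1.105 = 2.028 kg·m².
ω_f = L / I = 2208 / 2.028 = 1088 rpm.
KE_i = ½ΣIω² = 41550 J; KE_f = ½(2.028)(114.0)² = 13170 J.
Fraction dissipated = (KE_i − KE_f)/KE_i = 0.6830.

fraction ≈ 0.683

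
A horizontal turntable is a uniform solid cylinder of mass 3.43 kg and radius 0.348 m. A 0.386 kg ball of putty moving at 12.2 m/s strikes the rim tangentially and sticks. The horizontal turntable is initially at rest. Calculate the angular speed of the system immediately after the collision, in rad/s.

|ω_f| ≈ 6.44 rad/s

About the axle the impulsive forces during the collision are internal, so angular momentum about that axis is conserved.
I_p = ½(3.43)(0.348)² = 0.2077 kg·m². Taking the sense of the ball of putty's angular momentum as positive, L_{ball} = m v R = (0.386)(12.2)(0.348) = 1.639 kg·m²/s.
L_i = 0 + 1.639 = 1.639 kg·m²/s.
After sticking, I_f = I_p + m R² = 0.2077 + (0.386)(0.348)² = 0.2544 kg·m².
ω_f = L_i / I_f = 1.639 / 0.2544 = 6.441 rad/s.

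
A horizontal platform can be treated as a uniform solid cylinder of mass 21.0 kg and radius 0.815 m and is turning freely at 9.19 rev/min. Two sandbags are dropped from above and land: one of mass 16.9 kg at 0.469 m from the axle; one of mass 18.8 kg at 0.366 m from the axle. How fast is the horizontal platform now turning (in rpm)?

ω_f ≈ 4.85 rpm

The added mass arrives with no angular momentum about the axle, and any external torque about the axle is negligible, so the system's angular momentum is conserved.
I_p = ½(21.0)(0.815)² = 6.974 kg·m².
Added inertia Σmr² = (16.9)(0.469)² + (18.8)(0.366)² = 6.236 kg·m²; I_f = 6.974 + 6.236 = 13.21 kg·m².
ω_f = I_p ω_i / I_f = (6.974)(9.19) / 13.21 = 4.852 rpm.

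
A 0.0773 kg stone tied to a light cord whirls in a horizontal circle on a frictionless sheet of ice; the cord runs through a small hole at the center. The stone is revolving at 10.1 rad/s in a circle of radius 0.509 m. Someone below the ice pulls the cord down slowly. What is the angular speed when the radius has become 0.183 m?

ω₂ ≈ 78.1 rad/s

The constraining force is radial, so m r² ω about the center is conserved.
ω₂ = ω₁ (r₁/r₂)² = (10.1)(0.509/0.183)² = 78.14 rad/s.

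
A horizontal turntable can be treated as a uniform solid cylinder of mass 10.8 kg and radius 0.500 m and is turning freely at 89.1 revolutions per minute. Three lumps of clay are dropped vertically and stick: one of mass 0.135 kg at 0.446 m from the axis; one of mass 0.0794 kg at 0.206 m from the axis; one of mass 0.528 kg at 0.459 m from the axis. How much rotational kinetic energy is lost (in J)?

energy lost ≈ 5.57 J

No external torque acts about the axis; L_before = L_after.
I_p = ½(10.8)(0.500)² = 1.350 kg·m².
Added inertia Σmr² = (0.135)(0.446)² + (0.0794)(0.206)² + (0.528)(0.459)² = 0.1415 kg·m²; I_f = 1.350 + 0.1415 = 1.491 kg·m².
ω_f = I_p ω_i / I_f = (1.350)(89.1) / 1.491 = 80.65 rpm.
KE_i = ½(1.350)(9.331 rad/s)² = 58.76 J; KE_f = ½(1.491)(8.446)² = 53.19 J.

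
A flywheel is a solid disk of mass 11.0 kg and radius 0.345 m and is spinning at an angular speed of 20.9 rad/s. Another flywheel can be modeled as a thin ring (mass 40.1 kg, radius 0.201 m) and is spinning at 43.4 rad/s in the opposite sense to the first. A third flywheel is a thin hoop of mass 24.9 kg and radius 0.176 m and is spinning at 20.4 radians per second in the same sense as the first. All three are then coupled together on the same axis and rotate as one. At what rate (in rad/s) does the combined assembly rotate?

The coupling torques are internal; angular momentum about the shared axis is conserved.
Moments of inertia: I_A = ½(11.0)(0.345)² = 0.6546 kg·m²; I_B = (40.1)(0.201)² = 1.620 kg·m²; I_C = (24.9)(0.176)² = 0.7713 kg·m².
Taking A's sense as positive: L = (0.6546)(20.9) − (1.620)(43.4) + (0.7713)(20.4) = -40.89 kg·m²·rad/s.
Combined I = 0.6546 + 1.620 + 0.7713 = 3.046 kg·m².
ω_f = L / I = -40.89 / 3.046 = -13.43 rad/s.

|ω_f| ≈ 13.4 rad/s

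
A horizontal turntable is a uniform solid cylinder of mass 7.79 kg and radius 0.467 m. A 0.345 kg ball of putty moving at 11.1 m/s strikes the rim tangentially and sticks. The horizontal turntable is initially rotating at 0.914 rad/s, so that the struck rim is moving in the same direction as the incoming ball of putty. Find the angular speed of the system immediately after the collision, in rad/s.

The axle reaction passes through the axle and exerts no torque about it; angular momentum about the axle is conserved through the impact.
I_p = ½(7.79)(0.467)² = 0.8495 kg·m². Taking the sense of the ball of putty's angular momentum as positive, L_{ball} = m v R = (0.345)(11.1)(0.467) = 1.788 kg·m²/s.
L_i = +I_p ω_p + m v R = +(0.8495)(0.914) + 1.788 = 2.565 kg·m²/s.
After sticking, I_f = I_p + m R² = 0.8495 + (0.345)(0.467)² = 0.9247 kg·m².
ω_f = L_i / I_f = 2.565 / 0.9247 = 2.774 rad/s.

|ω_f| ≈ 2.77 rad/s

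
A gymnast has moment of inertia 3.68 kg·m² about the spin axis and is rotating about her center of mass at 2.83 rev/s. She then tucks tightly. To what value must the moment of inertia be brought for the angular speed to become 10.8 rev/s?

Angular momentum about the spin axis is conserved since the torque about it is zero.
I₂ = I₁ω₁ / ω₂ = (3.68)(2.83) / (10.8) = 0.9643 kg·m².

I₂ ≈ 0.964 kg·m²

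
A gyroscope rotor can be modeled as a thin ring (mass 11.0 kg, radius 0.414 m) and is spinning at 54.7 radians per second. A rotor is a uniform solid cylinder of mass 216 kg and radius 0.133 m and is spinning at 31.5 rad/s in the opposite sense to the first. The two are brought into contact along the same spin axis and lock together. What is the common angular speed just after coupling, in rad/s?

|ω_f| ≈ 11.3 rad/s

The coupling torques are internal; angular momentum about the shared axis is conserved.
Moments of inertia: I_A = (11.0)(0.414)² = 1.885 kg·m²; I_B = ½(216)(0.133)² = 1.910 kg·m².
Taking A's sense as positive: L = (1.885)(54.7) − (1.910)(31.5) = 42.95 kg·m²·rad/s.
Combined I = 1.885 + 1.910 = 3.796 kg·m².
ω_f = L / I = 42.95 / 3.796 = 11.32 rad/s.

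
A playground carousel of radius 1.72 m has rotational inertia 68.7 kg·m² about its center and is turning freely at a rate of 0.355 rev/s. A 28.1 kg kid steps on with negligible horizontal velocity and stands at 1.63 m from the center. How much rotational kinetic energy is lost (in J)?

energy lost ≈ 89.0 J

No external torque acts about the center; L_before = L_after.
Added inertia Σmr² = (28.1)(1.63)² = 74.66 kg·m²; I_f = 68.70 + 74.66 = 143.4 kg·m².
ω_f = I_p ω_i / I_f = (68.70)(0.355) / 143.4 = 0.1701 rev/s.
KE_i = ½(68.70)(2.231 rad/s)² = 170.9 J; KE_f = ½(143.4)(1.069)² = 81.90 J.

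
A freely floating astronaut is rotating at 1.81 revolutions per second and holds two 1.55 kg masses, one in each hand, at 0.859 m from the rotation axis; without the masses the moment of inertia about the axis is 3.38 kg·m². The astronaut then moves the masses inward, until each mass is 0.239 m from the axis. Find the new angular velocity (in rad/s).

Angular momentum about the spin axis is conserved since the torque about it is zero.
I₁ = 3.38 + 2(1.55)(0.859)² = 5.667 kg·m²; I₂ = 3.38 + 2(1.55)(0.239)² = 3.557 kg·m².
ω₂ = I₁ω₁ / I₂ = (5.667)(1.81 rev/s) / (3.557) = 2.884 rev/s = 18.12 rad/s.

ω₂ ≈ 18.1 rad/s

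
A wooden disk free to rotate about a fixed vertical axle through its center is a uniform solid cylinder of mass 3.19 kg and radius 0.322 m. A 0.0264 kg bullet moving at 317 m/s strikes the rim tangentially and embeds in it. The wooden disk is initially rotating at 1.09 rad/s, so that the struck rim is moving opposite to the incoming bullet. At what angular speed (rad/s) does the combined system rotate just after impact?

About the axle the impulsive forces during the collision are internal, so angular momentum about that axis is conserved.
I_p = ½(3.19)(0.322)² = 0.1654 kg·m². Taking the sense of the bullet's angular momentum as positive, L_{bullet} = m v R = (0.0264)(317)(0.322) = 2.695 kg·m²/s.
L_i = −I_p ω_p + m v R = −(0.1654)(1.09) + 2.695 = 2.514 kg·m²/s.
After sticking, I_f = I_p + m R² = 0.1654 + (0.0264)(0.322)² = 0.1681 kg·m².
ω_f = L_i / I_f = 2.514 / 0.1681 = 14.96 rad/s.

|ω_f| ≈ 15.0 rad/s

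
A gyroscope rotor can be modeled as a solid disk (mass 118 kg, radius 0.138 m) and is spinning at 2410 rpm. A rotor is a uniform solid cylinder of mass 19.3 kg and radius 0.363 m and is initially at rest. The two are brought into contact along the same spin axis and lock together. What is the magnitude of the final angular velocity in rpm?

|ω_f| ≈ 1130 rpm

No external torque acts about the common axis, so total angular momentum is conserved.
Moments of inertia: I_A = ½(118)(0.138)² = 1.124 kg·m²; I_B = ½(19.3)(0.363)² = 1.272 kg·m².
Taking A's sense as positive: L = (1.124)(2410) = 2708 kg·m²·rpm.
Combined I = 1.124 + 1.272 = 2.395 kg·m².
ω_f = L / I = 2708 / 2.395 = 1131 rpm.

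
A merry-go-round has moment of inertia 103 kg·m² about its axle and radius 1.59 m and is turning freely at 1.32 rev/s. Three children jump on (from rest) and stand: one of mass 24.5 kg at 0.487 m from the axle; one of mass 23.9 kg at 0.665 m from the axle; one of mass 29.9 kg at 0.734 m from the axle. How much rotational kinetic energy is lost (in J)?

No external torque acts about the axle; L_before = L_after.
Added inertia Σmr² = (24.5)(0.487)² + (23.9)(0.665)² + (29.9)(0.734)² = 32.49 kg·m²; I_f = 103.0 + 32.49 = 135.5 kg·m².
ω_f = I_p ω_i / I_f = (103.0)(1.32) / 135.5 = 1.003 rev/s.
KE_i = ½(103.0)(8.294 rad/s)² = 3543 J; KE_f = ½(135.5)(6.305)² = 2693 J.

energy lost ≈ 849 J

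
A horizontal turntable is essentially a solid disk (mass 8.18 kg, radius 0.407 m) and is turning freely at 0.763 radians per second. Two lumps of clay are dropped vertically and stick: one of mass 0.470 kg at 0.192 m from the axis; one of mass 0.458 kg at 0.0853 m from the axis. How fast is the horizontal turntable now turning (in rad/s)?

The added mass arrives with no angular momentum about the axis, and any external torque about the axis is negligible, so the system's angular momentum is conserved.
I_p = ½(8.18)(0.407)² = 0.6775 kg·m².
Added inertia Σmr² = (0.470)(0.192)² + (0.458)(0.0853)² = 0.02066 kg·m²; I_f = 0.6775 + 0.02066 = 0.6982 kg·m².
ω_f = I_p ω_i / I_f = (0.6775)(0.763) / 0.6982 = 0.7404 rad/s.

ω_f ≈ 0.740 rad/s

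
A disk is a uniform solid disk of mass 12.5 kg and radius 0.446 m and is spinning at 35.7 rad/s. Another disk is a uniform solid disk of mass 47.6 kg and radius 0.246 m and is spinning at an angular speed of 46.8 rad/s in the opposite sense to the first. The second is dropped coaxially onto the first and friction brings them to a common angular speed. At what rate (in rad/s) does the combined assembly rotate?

|ω_f| ≈ 8.58 rad/s

The coupling torques are internal; angular momentum about the shared axis is conserved.
Moments of inertia: I_A = ½(12.5)(0.446)² = 1.243 kg·m²; I_B = ½(47.6)(0.246)² = 1.440 kg·m².
Taking A's sense as positive: L = (1.243)(35.7) − (1.440)(46.8) = -23.02 kg·m²·rad/s.
Combined I = 1.243 + 1.440 = 2.684 kg·m².
ω_f = L / I = -23.02 / 2.684 = -8.579 rad/s.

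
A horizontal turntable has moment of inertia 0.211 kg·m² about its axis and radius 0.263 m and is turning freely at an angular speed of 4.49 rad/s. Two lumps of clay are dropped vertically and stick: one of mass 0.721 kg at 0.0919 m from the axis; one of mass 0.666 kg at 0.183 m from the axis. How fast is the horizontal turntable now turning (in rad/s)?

The added mass arrives with no angular momentum about the axis, and any external torque about the axis is negligible, so the system's angular momentum is conserved.
Added inertia Σmr² = (0.721)(0.0919)² + (0.666)(0.183)² = 0.02839 kg·m²; I_f = 0.2110 + 0.02839 = 0.2394 kg·m².
ω_f = I_p ω_i / I_f = (0.2110)(4.49) / 0.2394 = 3.957 rad/s.

ω_f ≈ 3.96 rad/s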